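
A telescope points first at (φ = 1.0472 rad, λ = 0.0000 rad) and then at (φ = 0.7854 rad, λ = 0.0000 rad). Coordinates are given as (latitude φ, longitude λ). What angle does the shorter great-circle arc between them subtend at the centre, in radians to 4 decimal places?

0.2618 rad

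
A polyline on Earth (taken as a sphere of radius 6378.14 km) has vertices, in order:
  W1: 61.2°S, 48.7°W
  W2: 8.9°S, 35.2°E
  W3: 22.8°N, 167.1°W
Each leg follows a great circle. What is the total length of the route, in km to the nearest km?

26024 km

Leg W1→W2: central angle 1.3836 rad, distance 8824.5 km.
Leg W2→W3: central angle 2.6966 rad, distance 17199.1 km.
Total: 8824.5 + 17199.1 ≈ 26024 km.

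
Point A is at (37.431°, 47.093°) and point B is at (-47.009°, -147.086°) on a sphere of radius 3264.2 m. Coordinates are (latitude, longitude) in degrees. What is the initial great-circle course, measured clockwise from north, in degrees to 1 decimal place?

With φ₁ = 0.6533, φ₂ = -0.8205, Δλ = 2.8941 rad, the forward-azimuth formula gives
θ = atan2( sin Δλ cos φ₂ , cos φ₁ sin φ₂ − sin φ₁ cos φ₂ cos Δλ ) = atan2(0.1670, -0.1790) = 136.98°.
So the initial bearing is 137.0°.

137.0°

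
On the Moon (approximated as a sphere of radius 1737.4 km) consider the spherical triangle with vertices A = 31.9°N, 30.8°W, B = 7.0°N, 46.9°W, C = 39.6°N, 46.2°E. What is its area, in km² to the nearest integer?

445269 km²

Side lengths (central angles): a = 1.5345, b = 1.0656, c = 0.5074 rad; semiperimeter s = 1.5537.
By l'Huilier's theorem, tan(E/4) = √[tan(s/2) tan((s−a)/2) tan((s−b)/2) tan((s−c)/2)], giving spherical excess E = 0.1475 rad.
Area = E·R² = 0.1475 × (1737.4)² ≈ 445269 km².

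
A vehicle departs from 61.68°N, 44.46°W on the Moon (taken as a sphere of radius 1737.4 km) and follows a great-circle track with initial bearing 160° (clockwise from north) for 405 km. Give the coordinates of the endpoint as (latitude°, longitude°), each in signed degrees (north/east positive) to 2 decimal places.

Angular distance δ = d/R = 405/1737.4 = 0.23311 rad; initial bearing θ = 2.7925 rad.
sin φ₂ = sin φ₁ cos δ + cos φ₁ sin δ cos θ = (0.8803)(0.9730) + (0.4744)(0.2310)(-0.9397) = 0.7535, so φ₂ = 48.90°.
Δλ = atan2(sin θ sin δ cos φ₁, cos δ − sin φ₁ sin φ₂) = atan2(0.0375, 0.3096) = 6.902°.
λ₂ = -44.460° + 6.902° = -37.56°.

48.90°, -37.56°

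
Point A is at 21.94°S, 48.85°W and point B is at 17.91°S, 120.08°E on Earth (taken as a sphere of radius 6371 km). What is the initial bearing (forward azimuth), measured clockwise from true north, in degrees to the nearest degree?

Δλ = 168.930° = 2.9484 rad.
y = sin Δλ · cos φ₂ = (0.1920)(0.9515) = 0.1827
x = cos φ₁ sin φ₂ − sin φ₁ cos φ₂ cos Δλ = (0.9276)(-0.3075) − (-0.3736)(0.9515)(-0.9814) = -0.6342
θ = atan2(y, x) = 163.93°, so the bearing is 164°.

164°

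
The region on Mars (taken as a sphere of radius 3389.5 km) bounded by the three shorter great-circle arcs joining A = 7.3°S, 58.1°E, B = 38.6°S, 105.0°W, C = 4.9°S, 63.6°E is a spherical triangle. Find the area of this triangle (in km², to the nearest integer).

2164794 km²

Side lengths (central angles): a = 2.3603, b = 0.1042, c = 2.2949 rad; semiperimeter s = 2.3797.
By l'Huilier's theorem, tan(E/4) = √[tan(s/2) tan((s−a)/2) tan((s−b)/2) tan((s−c)/2)], giving spherical excess E = 0.1884 rad.
Area = E·R² = 0.1884 × (3389.5)² ≈ 2164794 km².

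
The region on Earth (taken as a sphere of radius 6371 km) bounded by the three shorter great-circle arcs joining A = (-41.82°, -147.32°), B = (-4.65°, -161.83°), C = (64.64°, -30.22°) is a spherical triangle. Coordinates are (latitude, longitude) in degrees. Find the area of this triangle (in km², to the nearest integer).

39910858 km²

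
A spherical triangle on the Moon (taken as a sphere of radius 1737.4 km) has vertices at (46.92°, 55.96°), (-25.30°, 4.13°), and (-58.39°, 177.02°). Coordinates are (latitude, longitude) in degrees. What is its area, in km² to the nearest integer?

7911244 km²

Side lengths (central angles): a = 1.6773, b = 2.5094, c = 1.5013 rad; semiperimeter s = 2.8440.
By l'Huilier's theorem, tan(E/4) = √[tan(s/2) tan((s−a)/2) tan((s−b)/2) tan((s−c)/2)], giving spherical excess E = 2.6209 rad.
Area = E·R² = 2.6209 × (1737.4)² ≈ 7911244 km².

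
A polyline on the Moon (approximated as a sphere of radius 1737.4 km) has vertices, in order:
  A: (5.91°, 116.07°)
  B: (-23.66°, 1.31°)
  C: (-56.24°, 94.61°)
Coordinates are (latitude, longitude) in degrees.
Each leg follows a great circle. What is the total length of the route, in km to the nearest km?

5680 km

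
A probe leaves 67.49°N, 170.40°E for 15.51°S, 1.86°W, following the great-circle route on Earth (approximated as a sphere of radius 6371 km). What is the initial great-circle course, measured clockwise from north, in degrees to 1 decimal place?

With φ₁ = 1.1779, φ₂ = -0.2707, Δλ = -3.0065 rad, the forward-azimuth formula gives
θ = atan2( sin Δλ cos φ₂ , cos φ₁ sin φ₂ − sin φ₁ cos φ₂ cos Δλ ) = atan2(-0.1298, 0.7797) = -9.45°.
Adding 360° brings this into [0°, 360°): 350.6°.

350.6°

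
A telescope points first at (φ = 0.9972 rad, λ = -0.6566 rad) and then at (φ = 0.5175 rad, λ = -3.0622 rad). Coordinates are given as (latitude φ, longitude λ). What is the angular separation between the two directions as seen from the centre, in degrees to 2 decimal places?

86.22°

With latitudes φ₁ = 57.135°, φ₂ = 29.651° and longitude difference Δλ = -137.831°:
Haversine: a = sin²(Δφ/2) + cos φ₁ cos φ₂ sin²(Δλ/2) = 0.0564 + (0.5427)(0.8691)(0.8706) = 0.46700.
Central angle c = 2·arcsin(√a) = 1.50475 rad.
So the angular separation is 86.22°.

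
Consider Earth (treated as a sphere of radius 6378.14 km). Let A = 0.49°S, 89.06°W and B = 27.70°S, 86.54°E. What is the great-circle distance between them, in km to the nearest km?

16864 km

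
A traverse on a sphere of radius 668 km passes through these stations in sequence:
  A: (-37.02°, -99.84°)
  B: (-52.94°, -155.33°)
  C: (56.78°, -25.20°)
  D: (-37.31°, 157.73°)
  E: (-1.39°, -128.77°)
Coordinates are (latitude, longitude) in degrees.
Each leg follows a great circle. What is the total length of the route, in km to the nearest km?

Leg A→B: central angle 0.7181 rad, distance 479.7 km.
Leg B→C: central angle 2.6475 rad, distance 1768.5 km.
Leg C→D: central angle 2.8001 rad, distance 1870.4 km.
Leg D→E: central angle 1.3279 rad, distance 887.0 km.
Total: 479.7 + 1768.5 + 1870.4 + 887.0 ≈ 5006 km.

5006 km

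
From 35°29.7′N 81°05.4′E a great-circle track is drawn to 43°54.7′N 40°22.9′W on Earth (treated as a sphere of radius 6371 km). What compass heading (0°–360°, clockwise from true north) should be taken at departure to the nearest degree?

With φ₁ = 0.6195, φ₂ = 0.7664, Δλ = -2.1201 rad, the forward-azimuth formula gives
θ = atan2( sin Δλ cos φ₂ , cos φ₁ sin φ₂ − sin φ₁ cos φ₂ cos Δλ ) = atan2(-0.6144, 0.7830) = -38.12°.
Adding 360° brings this into [0°, 360°): 322°.

322°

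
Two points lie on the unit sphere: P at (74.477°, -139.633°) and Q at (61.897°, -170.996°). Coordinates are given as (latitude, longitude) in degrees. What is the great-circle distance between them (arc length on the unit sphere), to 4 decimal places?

0.2923

In radians: φ₁ = 1.2999, φ₂ = 1.0803, Δλ = -31.363° = -0.5474 rad.
cos c = sin φ₁ sin φ₂ + cos φ₁ cos φ₂ cos Δλ = (0.9635)(0.8821) + (0.2676)(0.4711)(0.8539) = 0.95757,
so c = arccos(0.95757) = 0.29234 rad.
On the unit sphere the arc length equals the central angle: 0.2923.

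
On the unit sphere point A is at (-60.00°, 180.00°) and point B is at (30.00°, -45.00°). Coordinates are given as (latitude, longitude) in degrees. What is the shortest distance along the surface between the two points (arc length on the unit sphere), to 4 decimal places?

2.4027

Let φ₁ = -1.0472 rad, φ₂ = 0.5236 rad, and Δλ = 2.3562 rad.
cos c = sin φ₁ sin φ₂ + cos φ₁ cos φ₂ cos Δλ = (-0.8660)(0.5000) + (0.5000)(0.8660)(-0.7071) = -0.73920,
so c = arccos(-0.73920) = 2.40268 rad.
On the unit sphere the arc length equals the central angle: 2.4027.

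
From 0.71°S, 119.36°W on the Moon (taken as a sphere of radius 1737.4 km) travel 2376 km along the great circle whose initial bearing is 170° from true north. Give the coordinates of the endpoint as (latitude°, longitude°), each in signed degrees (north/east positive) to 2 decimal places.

Angular distance δ = d/R = 2376/1737.4 = 1.36756 rad; initial bearing θ = 2.9671 rad.
sin φ₂ = sin φ₁ cos δ + cos φ₁ sin δ cos θ = (-0.0124)(0.2018) + (0.9999)(0.9794)(-0.9848) = -0.9670, so φ₂ = -75.23°.
Δλ = atan2(sin θ sin δ cos φ₁, cos δ − sin φ₁ sin φ₂) = atan2(0.1701, 0.1899) = 41.852°.
λ₂ = -119.360° + 41.852° = -77.51°.

-75.23°, -77.51°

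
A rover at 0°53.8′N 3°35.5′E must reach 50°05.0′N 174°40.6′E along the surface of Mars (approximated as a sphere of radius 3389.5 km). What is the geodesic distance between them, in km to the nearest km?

7599 km

In radians: φ₁ = 0.0156, φ₂ = 0.8741, Δλ = 171.085° = 2.9860 rad.
cos c = sin φ₁ sin φ₂ + cos φ₁ cos φ₂ cos Δλ = (0.0156)(0.7670) + (0.9999)(0.6417)(-0.9879) = -0.62184,
so c = arccos(-0.62184) = 2.24189 rad.
Distance = R·c = 3389.5 × 2.2419 ≈ 7599 km.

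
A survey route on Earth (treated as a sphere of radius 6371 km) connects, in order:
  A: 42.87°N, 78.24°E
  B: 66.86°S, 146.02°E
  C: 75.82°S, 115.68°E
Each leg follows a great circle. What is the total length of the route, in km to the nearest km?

14905 km

Leg A→B: central angle 2.1138 rad, distance 13466.8 km.
Leg B→C: central angle 0.2258 rad, distance 1438.6 km.
Total: 13466.8 + 1438.6 ≈ 14905 km.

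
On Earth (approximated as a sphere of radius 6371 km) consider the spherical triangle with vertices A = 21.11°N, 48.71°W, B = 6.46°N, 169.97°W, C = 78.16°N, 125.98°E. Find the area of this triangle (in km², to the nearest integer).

60208868 km²

Side lengths (central angles): a = 1.3701, b = 1.4082, c = 2.0270 rad; semiperimeter s = 2.4026.
By l'Huilier's theorem, tan(E/4) = √[tan(s/2) tan((s−a)/2) tan((s−b)/2) tan((s−c)/2)], giving spherical excess E = 1.4834 rad.
Area = E·R² = 1.4834 × (6371)² ≈ 60208868 km².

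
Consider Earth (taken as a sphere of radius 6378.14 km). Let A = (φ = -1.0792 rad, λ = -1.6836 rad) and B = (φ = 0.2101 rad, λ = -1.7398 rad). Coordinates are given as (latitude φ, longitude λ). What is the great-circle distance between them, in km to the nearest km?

8228 km

With latitudes φ₁ = -61.834°, φ₂ = 12.038° and longitude difference Δλ = -3.220°:
cos c = sin φ₁ sin φ₂ + cos φ₁ cos φ₂ cos Δλ = (-0.8816)(0.2086) + (0.4720)(0.9780)(0.9984) = 0.27706,
so c = arccos(0.27706) = 1.29006 rad.
Distance = R·c = 6378.14 × 1.2901 ≈ 8228 km.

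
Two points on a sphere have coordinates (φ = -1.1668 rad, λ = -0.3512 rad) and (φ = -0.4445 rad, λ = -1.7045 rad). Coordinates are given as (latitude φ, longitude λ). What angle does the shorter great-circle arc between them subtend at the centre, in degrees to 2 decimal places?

61.84°

Let φ₁ = -1.1668 rad, φ₂ = -0.4445 rad, and Δλ = -1.3533 rad.
Haversine: a = sin²(Δφ/2) + cos φ₁ cos φ₂ sin²(Δλ/2) = 0.1249 + (0.3931)(0.9028)(0.3921) = 0.26401.
Central angle c = 2·arcsin(√a) = 1.07927 rad.
So the angular separation is 61.84°.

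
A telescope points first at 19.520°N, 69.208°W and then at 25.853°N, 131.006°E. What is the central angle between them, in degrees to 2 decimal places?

130.56°

Let φ₁ = 0.3407 rad, φ₂ = 0.4512 rad, and Δλ = -2.7888 rad.
cos c = sin φ₁ sin φ₂ + cos φ₁ cos φ₂ cos Δλ = (0.3341)(0.4361) + (0.9425)(0.8999)(-0.9384) = -0.65025,
so c = arccos(-0.65025) = 2.27871 rad.
So the angular separation is 130.56°.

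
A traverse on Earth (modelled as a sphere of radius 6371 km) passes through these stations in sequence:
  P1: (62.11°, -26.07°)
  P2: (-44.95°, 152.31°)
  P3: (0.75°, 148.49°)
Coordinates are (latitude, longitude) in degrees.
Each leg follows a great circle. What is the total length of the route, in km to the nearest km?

Leg P1→P2: central angle 2.8416 rad, distance 18104.1 km.
Leg P2→P3: central angle 0.7998 rad, distance 5095.6 km.
Total: 18104.1 + 5095.6 ≈ 23200 km.

23200 km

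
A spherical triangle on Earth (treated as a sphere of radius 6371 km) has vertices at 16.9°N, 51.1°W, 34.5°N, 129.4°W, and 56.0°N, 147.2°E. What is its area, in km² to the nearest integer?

32906723 km²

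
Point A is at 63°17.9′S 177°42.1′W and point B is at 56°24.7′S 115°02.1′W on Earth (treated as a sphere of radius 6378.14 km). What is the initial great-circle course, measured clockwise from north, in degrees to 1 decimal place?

106.7°

With φ₁ = -1.1048, φ₂ = -0.9846, Δλ = 1.0937 rad, the forward-azimuth formula gives
θ = atan2( sin Δλ cos φ₂ , cos φ₁ sin φ₂ − sin φ₁ cos φ₂ cos Δλ ) = atan2(0.4915, -0.1474) = 106.69°.
So the initial bearing is 106.7°.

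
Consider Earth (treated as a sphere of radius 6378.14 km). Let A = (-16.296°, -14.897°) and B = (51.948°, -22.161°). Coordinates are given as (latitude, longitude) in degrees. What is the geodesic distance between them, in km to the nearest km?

7629 km

With latitudes φ₁ = -16.296°, φ₂ = 51.948° and longitude difference Δλ = -7.264°:
cos c = sin φ₁ sin φ₂ + cos φ₁ cos φ₂ cos Δλ = (-0.2806)(0.7875) + (0.9598)(0.6164)(0.9920) = 0.36591,
so c = arccos(0.36591) = 1.19619 rad.
Distance = R·c = 6378.14 × 1.1962 ≈ 7629 km.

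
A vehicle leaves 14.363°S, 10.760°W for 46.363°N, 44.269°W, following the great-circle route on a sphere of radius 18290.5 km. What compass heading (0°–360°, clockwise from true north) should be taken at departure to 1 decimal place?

With φ₁ = -0.2507, φ₂ = 0.8092, Δλ = -0.5848 rad, the forward-azimuth formula gives
θ = atan2( sin Δλ cos φ₂ , cos φ₁ sin φ₂ − sin φ₁ cos φ₂ cos Δλ ) = atan2(-0.3810, 0.8438) = -24.30°.
Adding 360° brings this into [0°, 360°): 335.7°.

335.7°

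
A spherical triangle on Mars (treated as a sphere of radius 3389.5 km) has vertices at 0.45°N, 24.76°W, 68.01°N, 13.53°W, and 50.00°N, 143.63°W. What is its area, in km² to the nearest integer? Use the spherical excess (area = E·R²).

7829247 km²

Side lengths (central angles): a = 0.9821, b = 1.8800, c = 1.1869 rad; semiperimeter s = 2.0245.
By l'Huilier's theorem, tan(E/4) = √[tan(s/2) tan((s−a)/2) tan((s−b)/2) tan((s−c)/2)], giving spherical excess E = 0.6815 rad.
Area = E·R² = 0.6815 × (3389.5)² ≈ 7829247 km².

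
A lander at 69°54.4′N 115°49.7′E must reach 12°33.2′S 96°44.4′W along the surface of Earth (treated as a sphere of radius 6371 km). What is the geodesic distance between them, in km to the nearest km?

Let φ₁ = 1.2201 rad, φ₂ = -0.2191 rad, and Δλ = 2.5732 rad.
cos c = sin φ₁ sin φ₂ + cos φ₁ cos φ₂ cos Δλ = (0.9391)(-0.2173) + (0.3436)(0.9761)(-0.8428) = -0.48672,
so c = arccos(-0.48672) = 2.07913 rad.
Distance = R·c = 6371 × 2.0791 ≈ 13246 km.

13246 km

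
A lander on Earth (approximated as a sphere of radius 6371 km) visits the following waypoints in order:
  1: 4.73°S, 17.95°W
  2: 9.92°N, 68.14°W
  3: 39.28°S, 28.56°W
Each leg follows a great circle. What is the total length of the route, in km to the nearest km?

Leg 1→2: central angle 0.9093 rad, distance 5793.0 km.
Leg 2→3: central angle 1.0717 rad, distance 6828.0 km.
Total: 5793.0 + 6828.0 ≈ 12621 km.

12621 km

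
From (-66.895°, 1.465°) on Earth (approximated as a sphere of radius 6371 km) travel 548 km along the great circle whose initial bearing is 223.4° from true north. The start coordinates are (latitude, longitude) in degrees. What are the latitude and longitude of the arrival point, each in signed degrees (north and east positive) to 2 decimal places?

-70.20°, -8.57°

Angular distance δ = d/R = 548/6371 = 0.08601 rad; initial bearing θ = 3.8991 rad.
sin φ₂ = sin φ₁ cos δ + cos φ₁ sin δ cos θ = (-0.9198)(0.9963) + (0.3924)(0.0859)(-0.7266) = -0.9409, so φ₂ = -70.20°.
Δλ = atan2(sin θ sin δ cos φ₁, cos δ − sin φ₁ sin φ₂) = atan2(-0.0232, 0.1309) = -10.035°.
λ₂ = 1.465° − 10.035° = -8.57°.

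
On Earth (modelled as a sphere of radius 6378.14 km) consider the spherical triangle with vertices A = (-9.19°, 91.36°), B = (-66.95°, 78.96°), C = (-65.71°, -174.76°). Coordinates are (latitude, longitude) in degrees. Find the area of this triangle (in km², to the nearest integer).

Side lengths (central angles): a = 0.6542, b = 1.4524, c = 1.0187 rad; semiperimeter s = 1.5627.
By l'Huilier's theorem, tan(E/4) = √[tan(s/2) tan((s−a)/2) tan((s−b)/2) tan((s−c)/2)], giving spherical excess E = 0.3445 rad.
Area = E·R² = 0.3445 × (6378.14)² ≈ 14012534 km².

14012534 km²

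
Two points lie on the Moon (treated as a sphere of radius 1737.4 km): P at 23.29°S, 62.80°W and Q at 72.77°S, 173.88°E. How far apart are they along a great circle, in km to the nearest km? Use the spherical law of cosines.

2329 km

With latitudes φ₁ = -23.290°, φ₂ = -72.770° and longitude difference Δλ = -123.320°:
cos c = sin φ₁ sin φ₂ + cos φ₁ cos φ₂ cos Δλ = (-0.3954)(-0.9551) + (0.9185)(0.2962)(-0.5493) = 0.22819,
so c = arccos(0.22819) = 1.34058 rad.
Distance = R·c = 1737.4 × 1.3406 ≈ 2329 km.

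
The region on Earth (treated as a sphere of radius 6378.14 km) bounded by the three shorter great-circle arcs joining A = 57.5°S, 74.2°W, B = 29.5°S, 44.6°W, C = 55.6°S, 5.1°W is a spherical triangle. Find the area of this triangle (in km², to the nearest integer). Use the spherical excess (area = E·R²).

7484331 km²

Side lengths (central angles): a = 0.6669, b = 0.6365, c = 0.6060 rad; semiperimeter s = 0.9547.
By l'Huilier's theorem, tan(E/4) = √[tan(s/2) tan((s−a)/2) tan((s−b)/2) tan((s−c)/2)], giving spherical excess E = 0.1840 rad.
Area = E·R² = 0.1840 × (6378.14)² ≈ 7484331 km².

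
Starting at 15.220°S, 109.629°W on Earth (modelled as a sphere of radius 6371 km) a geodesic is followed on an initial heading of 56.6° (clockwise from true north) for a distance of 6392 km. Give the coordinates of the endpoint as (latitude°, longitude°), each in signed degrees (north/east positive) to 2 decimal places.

Angular distance δ = d/R = 6392/6371 = 1.00330 rad; initial bearing θ = 0.9879 rad.
sin φ₂ = sin φ₁ cos δ + cos φ₁ sin δ cos θ = (-0.2625)(0.5375) + (0.9649)(0.8432)(0.5505) = 0.3068, so φ₂ = 17.87°.
Δλ = atan2(sin θ sin δ cos φ₁, cos δ − sin φ₁ sin φ₂) = atan2(0.6793, 0.6181) = 47.702°.
λ₂ = -109.629° + 47.702° = -61.93°.

17.87°, -61.93°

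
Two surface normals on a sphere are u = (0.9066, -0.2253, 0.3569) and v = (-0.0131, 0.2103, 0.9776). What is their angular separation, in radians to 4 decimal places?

1.2770 rad

u·v = 0.2896; |u| = 1.0000, |v| = 1.0000.
cos θ = (u·v)/(|u||v|) = 0.2896, so θ = 1.2770 rad.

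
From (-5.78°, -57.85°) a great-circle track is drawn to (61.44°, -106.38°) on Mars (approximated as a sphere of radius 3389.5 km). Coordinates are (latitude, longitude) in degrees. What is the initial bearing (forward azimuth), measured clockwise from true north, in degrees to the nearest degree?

338°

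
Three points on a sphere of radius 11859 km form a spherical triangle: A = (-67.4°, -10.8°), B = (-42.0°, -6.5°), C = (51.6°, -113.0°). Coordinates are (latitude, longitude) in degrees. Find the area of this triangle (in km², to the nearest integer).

145546057 km²

Side lengths (central angles): a = 2.2856, b = 2.4559, c = 0.4452 rad; semiperimeter s = 2.5933.
By l'Huilier's theorem, tan(E/4) = √[tan(s/2) tan((s−a)/2) tan((s−b)/2) tan((s−c)/2)], giving spherical excess E = 1.0349 rad.
Area = E·R² = 1.0349 × (11859)² ≈ 145546057 km².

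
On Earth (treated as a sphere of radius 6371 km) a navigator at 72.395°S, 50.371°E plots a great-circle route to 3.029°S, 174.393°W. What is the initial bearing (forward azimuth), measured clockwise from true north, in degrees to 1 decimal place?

134.5°

Δλ = 135.236° = 2.3603 rad.
y = sin Δλ · cos φ₂ = (0.7042)(0.9986) = 0.7032
x = cos φ₁ sin φ₂ − sin φ₁ cos φ₂ cos Δλ = (0.3025)(-0.0528) − (-0.9532)(0.9986)(-0.7100) = -0.6918
θ = atan2(y, x) = 134.53°, so the bearing is 134.5°.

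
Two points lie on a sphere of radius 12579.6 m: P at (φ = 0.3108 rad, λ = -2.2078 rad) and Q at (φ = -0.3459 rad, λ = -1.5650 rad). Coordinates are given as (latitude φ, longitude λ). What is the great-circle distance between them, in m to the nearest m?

With latitudes φ₁ = 17.808°, φ₂ = -19.819° and longitude difference Δλ = 36.830°:
cos c = sin φ₁ sin φ₂ + cos φ₁ cos φ₂ cos Δλ = (0.3058)(-0.3390) + (0.9521)(0.9408)(0.8004) = 0.61325,
so c = arccos(0.61325) = 0.91063 rad.
Distance = R·c = 12579.6 × 0.9106 ≈ 11455 m.

11455 m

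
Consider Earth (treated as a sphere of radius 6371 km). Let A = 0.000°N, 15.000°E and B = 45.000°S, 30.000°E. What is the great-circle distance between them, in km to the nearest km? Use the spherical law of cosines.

5217 km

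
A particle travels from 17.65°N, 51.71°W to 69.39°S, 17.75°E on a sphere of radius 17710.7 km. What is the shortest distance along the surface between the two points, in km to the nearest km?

In radians: φ₁ = 0.3081, φ₂ = -1.2111, Δλ = 69.460° = 1.2123 rad.
Haversine: a = sin²(Δφ/2) + cos φ₁ cos φ₂ sin²(Δλ/2) = 0.4742 + (0.9529)(0.3520)(0.3246) = 0.58305.
Central angle c = 2·arcsin(√a) = 1.73767 rad.
Distance = R·c = 17710.7 × 1.7377 ≈ 30775 km.

30775 km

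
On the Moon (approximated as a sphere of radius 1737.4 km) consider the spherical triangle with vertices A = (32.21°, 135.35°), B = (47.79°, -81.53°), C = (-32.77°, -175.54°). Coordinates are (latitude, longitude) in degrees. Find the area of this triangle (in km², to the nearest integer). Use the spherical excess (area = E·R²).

Side lengths (central angles): a = 2.0269, b = 1.3926, c = 1.6307 rad; semiperimeter s = 2.5251.
By l'Huilier's theorem, tan(E/4) = √[tan(s/2) tan((s−a)/2) tan((s−b)/2) tan((s−c)/2)], giving spherical excess E = 1.8340 rad.
Area = E·R² = 1.8340 × (1737.4)² ≈ 5535932 km².

5535932 km²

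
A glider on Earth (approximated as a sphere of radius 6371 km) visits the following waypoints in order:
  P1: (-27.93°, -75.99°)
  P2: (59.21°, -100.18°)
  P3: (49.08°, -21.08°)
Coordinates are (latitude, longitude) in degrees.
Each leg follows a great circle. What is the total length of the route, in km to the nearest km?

14897 km

Leg P1→P2: central angle 1.5606 rad, distance 9942.7 km.
Leg P2→P3: central angle 0.7777 rad, distance 4954.8 km.
Total: 9942.7 + 4954.8 ≈ 14897 km.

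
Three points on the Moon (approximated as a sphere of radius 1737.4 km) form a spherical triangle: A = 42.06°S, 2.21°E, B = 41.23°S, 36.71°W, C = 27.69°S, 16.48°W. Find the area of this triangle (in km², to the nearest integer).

209866 km²

Side lengths (central angles): a = 0.3733, b = 0.3652, c = 0.5034 rad; semiperimeter s = 0.6210.
By l'Huilier's theorem, tan(E/4) = √[tan(s/2) tan((s−a)/2) tan((s−b)/2) tan((s−c)/2)], giving spherical excess E = 0.0695 rad.
Area = E·R² = 0.0695 × (1737.4)² ≈ 209866 km².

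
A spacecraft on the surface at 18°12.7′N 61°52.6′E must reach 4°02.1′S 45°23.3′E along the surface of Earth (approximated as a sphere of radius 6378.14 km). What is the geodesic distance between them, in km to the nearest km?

In radians: φ₁ = 0.3179, φ₂ = -0.0704, Δλ = -16.488° = -0.2878 rad.
cos c = sin φ₁ sin φ₂ + cos φ₁ cos φ₂ cos Δλ = (0.3125)(-0.0704) + (0.9499)(0.9975)(0.9589) = 0.88660,
so c = arccos(0.88660) = 0.48086 rad.
Distance = R·c = 6378.14 × 0.4809 ≈ 3067 km.

3067 km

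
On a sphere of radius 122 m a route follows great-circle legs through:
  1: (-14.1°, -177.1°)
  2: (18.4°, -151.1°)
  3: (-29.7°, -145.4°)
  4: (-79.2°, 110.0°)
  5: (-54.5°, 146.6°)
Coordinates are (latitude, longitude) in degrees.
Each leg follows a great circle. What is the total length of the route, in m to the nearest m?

385 m

Leg 1→2: central angle 0.7224 rad, distance 88.1 m.
Leg 2→3: central angle 0.8450 rad, distance 103.1 m.
Leg 3→4: central angle 1.1089 rad, distance 135.3 m.
Leg 4→5: central angle 0.4799 rad, distance 58.5 m.
Total: 88.1 + 103.1 + 135.3 + 58.5 ≈ 385 m.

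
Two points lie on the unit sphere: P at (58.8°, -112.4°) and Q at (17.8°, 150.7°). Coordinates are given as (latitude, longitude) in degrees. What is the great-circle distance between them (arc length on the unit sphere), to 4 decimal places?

In radians: φ₁ = 1.0263, φ₂ = 0.3107, Δλ = -96.900° = -1.6912 rad.
Haversine: a = sin²(Δφ/2) + cos φ₁ cos φ₂ sin²(Δλ/2) = 0.1226 + (0.5180)(0.9521)(0.5601) = 0.39889.
Central angle c = 2·arcsin(√a) = 1.36717 rad.
On the unit sphere the arc length equals the central angle: 1.3672.

1.3672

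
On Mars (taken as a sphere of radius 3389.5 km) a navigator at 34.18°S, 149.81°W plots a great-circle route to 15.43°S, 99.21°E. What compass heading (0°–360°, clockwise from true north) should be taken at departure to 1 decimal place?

245.3°

With φ₁ = -0.5966, φ₂ = -0.2693, Δλ = -1.9370 rad, the forward-azimuth formula gives
θ = atan2( sin Δλ cos φ₂ , cos φ₁ sin φ₂ − sin φ₁ cos φ₂ cos Δλ ) = atan2(-0.9001, -0.4140) = -114.70°.
Adding 360° brings this into [0°, 360°): 245.3°.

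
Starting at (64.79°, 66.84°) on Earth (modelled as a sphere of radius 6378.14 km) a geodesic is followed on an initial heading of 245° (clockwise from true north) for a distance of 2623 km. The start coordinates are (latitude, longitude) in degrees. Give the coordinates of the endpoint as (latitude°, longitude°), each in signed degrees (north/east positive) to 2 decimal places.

Angular distance δ = d/R = 2623/6378.14 = 0.41125 rad; initial bearing θ = 4.2761 rad.
sin φ₂ = sin φ₁ cos δ + cos φ₁ sin δ cos θ = (0.9048)(0.9166) + (0.4259)(0.3998)(-0.4226) = 0.7574, so φ₂ = 49.23°.
Δλ = atan2(sin θ sin δ cos φ₁, cos δ − sin φ₁ sin φ₂) = atan2(-0.1543, 0.2314) = -33.699°.
λ₂ = 66.840° − 33.699° = 33.14°.

49.23°, 33.14°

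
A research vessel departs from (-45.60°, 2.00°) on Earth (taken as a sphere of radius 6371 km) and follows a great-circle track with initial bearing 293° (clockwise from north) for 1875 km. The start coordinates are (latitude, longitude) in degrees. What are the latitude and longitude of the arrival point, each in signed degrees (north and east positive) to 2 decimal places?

-37.19°, -17.58°

Angular distance δ = d/R = 1875/6371 = 0.29430 rad; initial bearing θ = 5.1138 rad.
sin φ₂ = sin φ₁ cos δ + cos φ₁ sin δ cos θ = (-0.7145)(0.9570) + (0.6997)(0.2901)(0.3907) = -0.6045, so φ₂ = -37.19°.
Δλ = atan2(sin θ sin δ cos φ₁, cos δ − sin φ₁ sin φ₂) = atan2(-0.1868, 0.5251) = -19.583°.
λ₂ = 2.000° − 19.583° = -17.58°.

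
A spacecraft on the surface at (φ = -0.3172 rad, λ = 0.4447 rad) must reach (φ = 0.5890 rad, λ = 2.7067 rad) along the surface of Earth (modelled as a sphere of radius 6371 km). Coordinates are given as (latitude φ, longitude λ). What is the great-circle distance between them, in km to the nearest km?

14744 km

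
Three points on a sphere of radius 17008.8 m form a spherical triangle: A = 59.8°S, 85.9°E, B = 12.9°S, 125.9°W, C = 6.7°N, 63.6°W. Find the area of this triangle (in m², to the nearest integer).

Side lengths (central angles): a = 1.1330, b = 2.1309, c = 1.7965 rad; semiperimeter s = 2.5302.
By l'Huilier's theorem, tan(E/4) = √[tan(s/2) tan((s−a)/2) tan((s−b)/2) tan((s−c)/2)], giving spherical excess E = 1.7076 rad.
Area = E·R² = 1.7076 × (17008.8)² ≈ 494000971 m².

494000971 m²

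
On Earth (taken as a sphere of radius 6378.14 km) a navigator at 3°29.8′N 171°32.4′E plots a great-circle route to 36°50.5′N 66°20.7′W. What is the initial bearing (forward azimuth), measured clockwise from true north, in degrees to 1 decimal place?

47.3°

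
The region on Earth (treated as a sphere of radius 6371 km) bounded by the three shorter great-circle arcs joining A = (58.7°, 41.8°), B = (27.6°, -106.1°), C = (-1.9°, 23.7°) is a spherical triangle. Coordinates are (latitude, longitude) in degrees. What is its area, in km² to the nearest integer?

Side lengths (central angles): a = 2.1924, b = 1.0869, c = 1.5649 rad; semiperimeter s = 2.4221.
By l'Huilier's theorem, tan(E/4) = √[tan(s/2) tan((s−a)/2) tan((s−b)/2) tan((s−c)/2)], giving spherical excess E = 1.2837 rad.
Area = E·R² = 1.2837 × (6371)² ≈ 52106158 km².

52106158 km²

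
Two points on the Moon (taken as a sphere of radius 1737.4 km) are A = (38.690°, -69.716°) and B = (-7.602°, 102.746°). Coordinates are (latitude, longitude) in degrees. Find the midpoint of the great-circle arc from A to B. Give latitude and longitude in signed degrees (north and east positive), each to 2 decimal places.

64.00°, 77.53°

The central angle between A and B is δ = 2.5862 rad.
With f = 0.5, the slerp weights are sin((1−f)δ)/sin δ = 1.8239 and sin(fδ)/sin δ = 1.8239.
Weighted sum of the unit vectors: (1.8239)·(0.2706,-0.7321,0.6251) + (1.8239)·(-0.2187,0.9668,-0.1323) = (0.0947, 0.4280, 0.8988).
Converting back: φ = atan2(z, √(x²+y²)) = 64.00°, λ = atan2(y, x) = 77.53°.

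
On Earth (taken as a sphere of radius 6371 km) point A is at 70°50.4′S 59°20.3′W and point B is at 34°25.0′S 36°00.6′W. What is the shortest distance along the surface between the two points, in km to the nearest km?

In radians: φ₁ = -1.2364, φ₂ = -0.6007, Δλ = 23.328° = 0.4072 rad.
cos c = sin φ₁ sin φ₂ + cos φ₁ cos φ₂ cos Δλ = (-0.9446)(-0.5652) + (0.3282)(0.8249)(0.9183) = 0.78252,
so c = arccos(0.78252) = 0.67210 rad.
Distance = R·c = 6371 × 0.6721 ≈ 4282 km.

4282 km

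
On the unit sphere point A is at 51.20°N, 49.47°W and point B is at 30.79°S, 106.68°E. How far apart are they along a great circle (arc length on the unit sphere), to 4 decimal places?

Let φ₁ = 0.8936 rad, φ₂ = -0.5374 rad, and Δλ = 2.7253 rad.
Haversine: a = sin²(Δφ/2) + cos φ₁ cos φ₂ sin²(Δλ/2) = 0.4303 + (0.6266)(0.8590)(0.9573) = 0.94563.
Central angle c = 2·arcsin(√a) = 2.67090 rad.
On the unit sphere the arc length equals the central angle: 2.6709.

2.6709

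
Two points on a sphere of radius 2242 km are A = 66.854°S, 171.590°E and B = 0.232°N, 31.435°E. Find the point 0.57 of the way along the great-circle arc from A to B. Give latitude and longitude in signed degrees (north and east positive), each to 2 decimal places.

-44.03°, 46.87°

Central angle δ = 1.8813 rad. Interpolating on the sphere with fraction f = 0.57:
P = [sin((1−f)δ)·A + sin(fδ)·B] / sin δ = 0.7599·A + 0.9224·B in Cartesian coordinates,
giving P = (0.4915, 0.5248, -0.6950), i.e. latitude -44.03°, longitude 46.87°.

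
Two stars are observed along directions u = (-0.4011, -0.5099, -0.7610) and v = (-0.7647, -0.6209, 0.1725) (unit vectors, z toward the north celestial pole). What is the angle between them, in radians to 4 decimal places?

1.0564 rad

u·v = 0.4920; |u| = 1.0000, |v| = 1.0000.
cos θ = (u·v)/(|u||v|) = 0.4920, so θ = 1.0564 rad.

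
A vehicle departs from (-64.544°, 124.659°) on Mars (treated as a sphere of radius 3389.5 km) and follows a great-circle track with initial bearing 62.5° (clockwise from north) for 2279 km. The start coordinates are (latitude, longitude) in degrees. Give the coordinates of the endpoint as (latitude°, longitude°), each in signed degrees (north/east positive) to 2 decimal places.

-35.65°, 167.49°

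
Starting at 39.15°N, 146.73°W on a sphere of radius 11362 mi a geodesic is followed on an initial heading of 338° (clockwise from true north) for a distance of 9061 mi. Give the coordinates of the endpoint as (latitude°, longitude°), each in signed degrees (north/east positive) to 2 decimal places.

72.85°, 147.88°

Angular distance δ = d/R = 9061/11362 = 0.79748 rad; initial bearing θ = 5.8992 rad.
sin φ₂ = sin φ₁ cos δ + cos φ₁ sin δ cos θ = (0.6314)(0.6985) + (0.7755)(0.7156)(0.9272) = 0.9555, so φ₂ = 72.85°.
Δλ = atan2(sin θ sin δ cos φ₁, cos δ − sin φ₁ sin φ₂) = atan2(-0.2079, 0.0952) = -65.389°.
λ₂ = -146.730° − 65.389° = -212.12° → 147.88° after wrapping to (−180°, 180°].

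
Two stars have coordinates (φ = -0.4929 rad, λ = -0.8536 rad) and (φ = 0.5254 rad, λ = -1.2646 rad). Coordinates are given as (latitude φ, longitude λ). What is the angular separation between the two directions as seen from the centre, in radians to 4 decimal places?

With latitudes φ₁ = -28.241°, φ₂ = 30.103° and longitude difference Δλ = -23.549°:
Haversine: a = sin²(Δφ/2) + cos φ₁ cos φ₂ sin²(Δλ/2) = 0.2376 + (0.8810)(0.8651)(0.0416) = 0.26933.
Central angle c = 2·arcsin(√a) = 1.09129 rad.
So the angular separation is 1.0913 rad.

1.0913 rad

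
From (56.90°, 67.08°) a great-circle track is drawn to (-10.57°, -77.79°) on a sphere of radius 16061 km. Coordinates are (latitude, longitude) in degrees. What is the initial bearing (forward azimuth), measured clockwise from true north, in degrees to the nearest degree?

315°

Δλ = -144.870° = -2.5285 rad.
y = sin Δλ · cos φ₂ = (-0.5754)(0.9830) = -0.5657
x = cos φ₁ sin φ₂ − sin φ₁ cos φ₂ cos Δλ = (0.5461)(-0.1834) − (0.8377)(0.9830)(-0.8178) = 0.5733
θ = atan2(y, x) = -44.61°; adding 360° gives 315°.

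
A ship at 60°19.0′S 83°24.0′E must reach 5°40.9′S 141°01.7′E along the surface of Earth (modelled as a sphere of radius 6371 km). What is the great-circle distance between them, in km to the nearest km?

In radians: φ₁ = -1.0527, φ₂ = -0.0992, Δλ = 57.628° = 1.0058 rad.
cos c = sin φ₁ sin φ₂ + cos φ₁ cos φ₂ cos Δλ = (-0.8688)(-0.0990) + (0.4952)(0.9951)(0.5354) = 0.34985,
so c = arccos(0.34985) = 1.21339 rad.
Distance = R·c = 6371 × 1.2134 ≈ 7731 km.

7731 km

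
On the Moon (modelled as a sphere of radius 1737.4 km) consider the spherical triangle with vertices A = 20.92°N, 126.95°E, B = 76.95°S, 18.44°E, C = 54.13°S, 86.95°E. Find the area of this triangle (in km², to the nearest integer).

530011 km²

Side lengths (central angles): a = 0.5774, b = 1.4405, c = 1.9985 rad; semiperimeter s = 2.0082.
By l'Huilier's theorem, tan(E/4) = √[tan(s/2) tan((s−a)/2) tan((s−b)/2) tan((s−c)/2)], giving spherical excess E = 0.1756 rad.
Area = E·R² = 0.1756 × (1737.4)² ≈ 530011 km².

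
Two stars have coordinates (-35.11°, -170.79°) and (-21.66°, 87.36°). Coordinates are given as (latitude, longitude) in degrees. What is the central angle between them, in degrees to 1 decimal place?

86.8°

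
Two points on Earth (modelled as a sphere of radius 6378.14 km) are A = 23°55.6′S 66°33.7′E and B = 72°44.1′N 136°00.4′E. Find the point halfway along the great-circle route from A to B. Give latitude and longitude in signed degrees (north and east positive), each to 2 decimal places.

27.50°, 81.83°

Central angle δ = 1.8672 rad. Interpolating on the sphere with fraction f = 0.5:
P = [sin((1−f)δ)·A + sin(fδ)·B] / sin δ = 0.8404·A + 0.8404·B in Cartesian coordinates,
giving P = (0.1261, 0.8780, 0.4617), i.e. latitude 27.50°, longitude 81.83°.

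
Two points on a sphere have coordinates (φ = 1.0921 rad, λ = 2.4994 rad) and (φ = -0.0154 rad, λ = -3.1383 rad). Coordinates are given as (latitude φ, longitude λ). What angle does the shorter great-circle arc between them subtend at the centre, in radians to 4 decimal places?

1.2087 rad

In radians: φ₁ = 1.0921, φ₂ = -0.0154, Δλ = 36.984° = 0.6455 rad.
Haversine: a = sin²(Δφ/2) + cos φ₁ cos φ₂ sin²(Δλ/2) = 0.2766 + (0.4606)(0.9999)(0.1006) = 0.32288.
Central angle c = 2·arcsin(√a) = 1.20870 rad.
So the angular separation is 1.2087 rad.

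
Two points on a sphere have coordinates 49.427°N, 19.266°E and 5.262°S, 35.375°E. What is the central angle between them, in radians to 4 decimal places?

With latitudes φ₁ = 49.427°, φ₂ = -5.262° and longitude difference Δλ = 16.109°:
Haversine: a = sin²(Δφ/2) + cos φ₁ cos φ₂ sin²(Δλ/2) = 0.2110 + (0.6504)(0.9958)(0.0196) = 0.22371.
Central angle c = 2·arcsin(√a) = 0.98534 rad.
So the angular separation is 0.9853 rad.

0.9853 rad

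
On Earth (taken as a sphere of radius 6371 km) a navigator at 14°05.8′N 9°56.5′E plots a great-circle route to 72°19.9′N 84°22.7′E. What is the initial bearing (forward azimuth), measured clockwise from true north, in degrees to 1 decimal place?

Δλ = 74.437° = 1.2992 rad.
y = sin Δλ · cos φ₂ = (0.9633)(0.3035) = 0.2924
x = cos φ₁ sin φ₂ − sin φ₁ cos φ₂ cos Δλ = (0.9699)(0.9528) − (0.2436)(0.3035)(0.2683) = 0.9043
θ = atan2(y, x) = 17.92°, so the bearing is 17.9°.

17.9°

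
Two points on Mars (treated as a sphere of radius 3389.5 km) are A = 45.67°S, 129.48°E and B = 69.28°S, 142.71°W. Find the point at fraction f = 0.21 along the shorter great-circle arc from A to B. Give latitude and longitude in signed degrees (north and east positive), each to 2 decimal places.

-54.12°, 137.62°

Central angle δ = 0.8251 rad. Interpolating on the sphere with fraction f = 0.21:
P = [sin((1−f)δ)·A + sin(fδ)·B] / sin δ = 0.8258·A + 0.2347·B in Cartesian coordinates,
giving P = (-0.4330, 0.3951, -0.8102), i.e. latitude -54.12°, longitude 137.62°.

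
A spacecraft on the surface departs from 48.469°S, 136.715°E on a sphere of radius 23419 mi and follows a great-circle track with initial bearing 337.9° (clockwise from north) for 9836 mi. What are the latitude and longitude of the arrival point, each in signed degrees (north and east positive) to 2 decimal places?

Angular distance δ = d/R = 9836/23419 = 0.42000 rad; initial bearing θ = 5.8975 rad.
sin φ₂ = sin φ₁ cos δ + cos φ₁ sin δ cos θ = (-0.7486)(0.9131) + (0.6630)(0.4078)(0.9265) = -0.4330, so φ₂ = -25.66°.
Δλ = atan2(sin θ sin δ cos φ₁, cos δ − sin φ₁ sin φ₂) = atan2(-0.1017, 0.5889) = -9.799°.
λ₂ = 136.715° − 9.799° = 126.92°.

-25.66°, 126.92°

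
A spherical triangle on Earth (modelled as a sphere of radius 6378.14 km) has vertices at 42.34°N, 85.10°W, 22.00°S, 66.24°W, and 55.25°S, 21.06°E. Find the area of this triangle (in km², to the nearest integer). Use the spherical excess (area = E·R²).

Side lengths (central angles): a = 1.2316, b = 2.3059, c = 1.1634 rad; semiperimeter s = 2.3505.
By l'Huilier's theorem, tan(E/4) = √[tan(s/2) tan((s−a)/2) tan((s−b)/2) tan((s−c)/2)], giving spherical excess E = 0.5961 rad.
Area = E·R² = 0.5961 × (6378.14)² ≈ 24251561 km².

24251561 km²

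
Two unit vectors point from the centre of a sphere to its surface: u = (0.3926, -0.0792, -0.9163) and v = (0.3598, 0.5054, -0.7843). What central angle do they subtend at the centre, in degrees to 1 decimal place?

34.9°

u·v = 0.8199; |u| = 1.0000, |v| = 1.0000.
cos θ = (u·v)/(|u||v|) = 0.8199, so θ = 34.9°.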